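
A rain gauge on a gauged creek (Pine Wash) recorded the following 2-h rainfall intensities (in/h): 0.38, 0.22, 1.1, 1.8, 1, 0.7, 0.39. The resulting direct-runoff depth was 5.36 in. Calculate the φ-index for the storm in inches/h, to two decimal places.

φ ≈ 0.48 in/h

Only the 4 blocks with intensity above φ contribute runoff: 1.1, 1.8, 1, 0.7 in/h.
Σ(I−φ)·Δt = d  ⇒  (1.1+1.8+1+0.7 − 4φ)·2 = 5.36
φ = (4.600 − 5.36/2) / 4 = 0.48 in/h.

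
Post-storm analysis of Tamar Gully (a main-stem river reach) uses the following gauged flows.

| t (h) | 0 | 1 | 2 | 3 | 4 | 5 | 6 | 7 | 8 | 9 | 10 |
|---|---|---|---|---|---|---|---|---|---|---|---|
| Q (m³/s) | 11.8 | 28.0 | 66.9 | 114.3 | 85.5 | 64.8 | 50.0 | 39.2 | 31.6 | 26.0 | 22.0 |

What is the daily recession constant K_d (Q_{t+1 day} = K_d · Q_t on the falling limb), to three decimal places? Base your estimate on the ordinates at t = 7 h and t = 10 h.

K_d ≈ 0.010

Between t = 7 h and t = 10 h the flow falls from 39.2 to 22.0 m³/s over 3×1 h = 3 h.
Per-interval ratio K = (22.0/39.2)^(1/3) = 0.8249; K_d = K^(24/1) = 0.010.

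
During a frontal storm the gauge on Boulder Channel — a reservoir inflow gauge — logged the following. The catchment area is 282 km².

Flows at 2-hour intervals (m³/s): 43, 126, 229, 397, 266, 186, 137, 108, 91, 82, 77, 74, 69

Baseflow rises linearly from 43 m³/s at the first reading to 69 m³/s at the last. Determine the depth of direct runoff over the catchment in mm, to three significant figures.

Direct runoff: 0.00, 80.83, 181.67, 347.50, 214.33, 132.17, 81.00, 49.83, 30.67, 19.50, 12.33, 7.17, 0.00 m³/s; ΣQ_DR = 1157 m³/s.
V = ΣQ_DR · Δt = 1157 × 7200 s = 8.330 × 10^6 m³.
Over A = 282 km², depth = V / A = 29.5 mm.

d ≈ 29.5 mm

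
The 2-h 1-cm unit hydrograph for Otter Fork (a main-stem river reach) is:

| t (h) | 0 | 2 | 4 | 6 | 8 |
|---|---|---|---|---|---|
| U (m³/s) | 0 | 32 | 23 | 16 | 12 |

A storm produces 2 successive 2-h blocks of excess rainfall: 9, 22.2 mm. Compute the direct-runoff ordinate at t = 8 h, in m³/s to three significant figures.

By discrete convolution, Q_j = Σ (P_i / 10 mm) · U_{j−i}.
At t = 8 h (j=4): Q = (9/10)·12 + (22.2/10)·16 = 46.3 m³/s.

Q ≈ 46.3 m³/s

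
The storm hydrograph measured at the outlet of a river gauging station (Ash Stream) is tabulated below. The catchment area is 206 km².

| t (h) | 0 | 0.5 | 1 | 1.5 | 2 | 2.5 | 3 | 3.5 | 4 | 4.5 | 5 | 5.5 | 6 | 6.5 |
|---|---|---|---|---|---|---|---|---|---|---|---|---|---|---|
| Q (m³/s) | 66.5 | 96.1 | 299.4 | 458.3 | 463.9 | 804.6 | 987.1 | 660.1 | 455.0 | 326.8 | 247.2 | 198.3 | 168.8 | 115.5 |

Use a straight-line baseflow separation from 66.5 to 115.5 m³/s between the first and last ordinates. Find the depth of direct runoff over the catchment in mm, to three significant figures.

Direct runoff: 0.00, 25.83, 225.36, 380.49, 382.32, 719.25, 897.98, 567.22, 358.35, 226.38, 143.01, 90.34, 57.07, 0.00 m³/s; ΣQ_DR = 4074 m³/s.
V = ΣQ_DR · Δt = 4074 × 1800 s = 7.332 × 10^6 m³.
Over A = 206 km², depth = V / A = 35.6 mm.

d ≈ 35.6 mm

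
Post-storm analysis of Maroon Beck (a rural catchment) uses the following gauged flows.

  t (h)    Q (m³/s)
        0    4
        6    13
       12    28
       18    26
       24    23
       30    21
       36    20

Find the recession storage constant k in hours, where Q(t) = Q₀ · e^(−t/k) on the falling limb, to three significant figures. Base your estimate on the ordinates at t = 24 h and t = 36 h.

On the falling limb, Q drops from 23 to 20 m³/s between t = 24 h and t = 36 h (Δt = 12 h).
k = −Δt / ln(Q₂/Q₁) = −12 / ln(20/23) = 85.9 h.

k ≈ 85.9 h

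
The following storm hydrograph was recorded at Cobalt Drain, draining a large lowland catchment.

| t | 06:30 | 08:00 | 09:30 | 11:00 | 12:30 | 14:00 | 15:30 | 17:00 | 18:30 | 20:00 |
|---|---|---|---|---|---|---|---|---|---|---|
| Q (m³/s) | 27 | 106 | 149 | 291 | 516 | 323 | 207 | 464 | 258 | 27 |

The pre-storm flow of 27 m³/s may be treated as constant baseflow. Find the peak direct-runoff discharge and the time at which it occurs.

Subtracting baseflow gives direct-runoff ordinates: 0.0, 79.0, 122.0, 264.0, 489.0, 296.0, 180.0, 437.0, 231.0, 0.0 m³/s.
The maximum is 489.0 m³/s, occurring at the reading for t = 12:30.

Q_p = 489.0 m³/s at t = 12:30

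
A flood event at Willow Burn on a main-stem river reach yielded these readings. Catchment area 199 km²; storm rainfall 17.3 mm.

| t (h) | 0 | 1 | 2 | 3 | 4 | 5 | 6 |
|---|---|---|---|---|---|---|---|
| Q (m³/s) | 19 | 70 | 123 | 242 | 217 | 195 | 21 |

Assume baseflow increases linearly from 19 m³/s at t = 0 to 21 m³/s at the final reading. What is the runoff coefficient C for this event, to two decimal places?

C ≈ 0.78

ΣQ_DR = 747.0 m³/s; V = ΣQ_DR·Δt = 2.689 × 10^6 m³.
Runoff depth d = V / A = 13.51 mm.
C = d / P = 13.51 / 17.3 = 0.78.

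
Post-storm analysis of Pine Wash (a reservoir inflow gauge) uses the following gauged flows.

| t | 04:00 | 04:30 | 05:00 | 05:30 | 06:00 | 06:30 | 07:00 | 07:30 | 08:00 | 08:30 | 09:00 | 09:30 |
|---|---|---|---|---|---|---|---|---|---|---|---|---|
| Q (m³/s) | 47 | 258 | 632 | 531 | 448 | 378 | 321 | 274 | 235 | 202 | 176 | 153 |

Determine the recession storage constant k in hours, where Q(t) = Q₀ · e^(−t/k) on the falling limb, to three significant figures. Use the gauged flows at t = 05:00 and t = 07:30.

k ≈ 2.99 h

On the falling limb, Q drops from 632 to 274 m³/s between t = 05:00 and t = 07:30 (Δt = 2.5 h).
k = −Δt / ln(Q₂/Q₁) = −2.5 / ln(274/632) = 2.99 h.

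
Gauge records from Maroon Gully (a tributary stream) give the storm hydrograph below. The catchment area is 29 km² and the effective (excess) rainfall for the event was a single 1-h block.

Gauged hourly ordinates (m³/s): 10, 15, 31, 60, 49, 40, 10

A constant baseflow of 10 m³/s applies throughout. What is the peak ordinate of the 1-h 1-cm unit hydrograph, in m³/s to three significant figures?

Direct runoff: 0.0, 5.0, 21.0, 50.0, 39.0, 30.0, 0.0 m³/s; ΣQ_DR = 145.0 m³/s, peak = 50.0 m³/s.
Runoff depth d = ΣQ_DR·Δt / A = 145.0 × 3600 / (29 km²) = 18.00 mm.
The 1-cm UH is the DRH scaled by (10 mm)/d, so U_p = 50.0 × 10/18.00 = 27.8 m³/s.

U_p ≈ 27.8 m³/s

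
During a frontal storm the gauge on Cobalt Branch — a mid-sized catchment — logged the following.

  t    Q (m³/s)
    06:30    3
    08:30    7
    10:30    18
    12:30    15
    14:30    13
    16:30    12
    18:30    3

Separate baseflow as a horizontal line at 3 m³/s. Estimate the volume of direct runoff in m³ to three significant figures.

Direct-runoff ordinates (Q − Q_b): 0.0, 4.0, 15.0, 12.0, 10.0, 9.0, 0.0 m³/s.
ΣQ_DR = 50.00 m³/s.
With Δt = 2 h = 7200 s, V = ΣQ_DR · Δt = 50.00 × 7200 = 3.60 × 10^5 m³.

V ≈ 3.60 × 10^5 m³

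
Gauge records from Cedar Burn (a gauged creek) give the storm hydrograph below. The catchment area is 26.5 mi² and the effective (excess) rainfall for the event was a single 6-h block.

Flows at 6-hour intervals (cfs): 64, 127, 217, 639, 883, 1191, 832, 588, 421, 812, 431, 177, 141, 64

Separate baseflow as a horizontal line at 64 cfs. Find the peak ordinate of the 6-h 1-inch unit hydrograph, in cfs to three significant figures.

U_p ≈ 564 cfs

Direct runoff: 0.0, 63.0, 153.0, 575.0, 819.0, 1127.0, 768.0, 524.0, 357.0, 748.0, 367.0, 113.0, 77.0, 0.0 cfs; ΣQ_DR = 5691 cfs, peak = 1127.0 cfs.
Runoff depth d = ΣQ_DR·Δt / A = 5691 × 21600 / (26.5 mi²) = 1.997 in.
The 1-inch UH is the DRH scaled by (1 in)/d, so U_p = 1127.0 × 1/1.997 = 564 cfs.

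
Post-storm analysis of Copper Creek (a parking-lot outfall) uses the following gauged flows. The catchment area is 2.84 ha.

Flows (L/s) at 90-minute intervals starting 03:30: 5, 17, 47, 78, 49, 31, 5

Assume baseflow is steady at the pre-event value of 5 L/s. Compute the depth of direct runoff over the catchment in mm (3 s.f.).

Direct runoff: 0.0, 12.0, 42.0, 73.0, 44.0, 26.0, 0.0 L/s; ΣQ_DR = 197.0 L/s.
V = ΣQ_DR · Δt = 197.0 × 5400 s = 1.064 × 10^6 L.
Over A = 2.84 ha, depth = V / A = 37.5 mm.

d ≈ 37.5 mm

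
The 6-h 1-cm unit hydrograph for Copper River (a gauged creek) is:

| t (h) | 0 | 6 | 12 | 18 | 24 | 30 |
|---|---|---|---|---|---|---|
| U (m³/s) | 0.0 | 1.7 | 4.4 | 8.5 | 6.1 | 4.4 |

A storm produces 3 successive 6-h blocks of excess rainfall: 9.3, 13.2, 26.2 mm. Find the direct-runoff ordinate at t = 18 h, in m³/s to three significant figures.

Q ≈ 18.2 m³/s

By discrete convolution, Q_j = Σ (P_i / 10 mm) · U_{j−i}.
At t = 18 h (j=3): Q = (9.3/10)·8.5 + (13.2/10)·4.4 + (26.2/10)·1.7 = 18.2 m³/s.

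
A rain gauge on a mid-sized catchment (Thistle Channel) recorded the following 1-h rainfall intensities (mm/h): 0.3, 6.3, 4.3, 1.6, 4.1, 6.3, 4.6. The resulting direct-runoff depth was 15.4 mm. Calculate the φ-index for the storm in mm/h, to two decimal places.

φ ≈ 2.04 mm/h

Only the 5 blocks with intensity above φ contribute runoff: 6.3, 4.3, 4.1, 6.3, 4.6 mm/h.
Σ(I−φ)·Δt = d  ⇒  (6.3+4.3+4.1+6.3+4.6 − 5φ)·1 = 15.4
φ = (25.60 − 15.4/1) / 5 = 2.04 mm/h.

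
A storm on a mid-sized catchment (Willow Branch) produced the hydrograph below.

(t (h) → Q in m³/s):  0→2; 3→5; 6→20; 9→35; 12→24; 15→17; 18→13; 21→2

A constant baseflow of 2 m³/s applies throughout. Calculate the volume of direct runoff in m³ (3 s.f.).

Direct-runoff ordinates (Q − Q_b): 0.0, 3.0, 18.0, 33.0, 22.0, 15.0, 11.0, 0.0 m³/s.
ΣQ_DR = 102.0 m³/s.
With Δt = 3 h = 10800 s, V = ΣQ_DR · Δt = 102.0 × 10800 = 1.10 × 10^6 m³.

V ≈ 1.10 × 10^6 m³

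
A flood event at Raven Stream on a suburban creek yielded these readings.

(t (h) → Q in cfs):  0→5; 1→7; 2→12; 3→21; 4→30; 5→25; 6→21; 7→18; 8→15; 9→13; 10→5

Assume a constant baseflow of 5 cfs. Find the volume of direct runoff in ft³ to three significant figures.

Direct-runoff ordinates (Q − Q_b): 0.0, 2.0, 7.0, 16.0, 25.0, 20.0, 16.0, 13.0, 10.0, 8.0, 0.0 cfs.
ΣQ_DR = 117.0 cfs.
With Δt = 1 h = 3600 s, V = ΣQ_DR · Δt = 117.0 × 3600 = 4.21 × 10^5 ft³.

V ≈ 4.21 × 10^5 ft³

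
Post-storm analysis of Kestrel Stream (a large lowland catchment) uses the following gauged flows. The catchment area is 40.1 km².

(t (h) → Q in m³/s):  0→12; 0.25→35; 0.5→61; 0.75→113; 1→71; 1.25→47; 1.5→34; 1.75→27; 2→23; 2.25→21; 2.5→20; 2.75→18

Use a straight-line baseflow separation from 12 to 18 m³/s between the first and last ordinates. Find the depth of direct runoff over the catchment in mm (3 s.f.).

Direct runoff: 0.00, 22.45, 47.91, 99.36, 56.82, 32.27, 18.73, 11.18, 6.64, 4.09, 2.55, 0.00 m³/s; ΣQ_DR = 302.0 m³/s.
V = ΣQ_DR · Δt = 302.0 × 900 s = 2.718 × 10^5 m³.
Over A = 40.1 km², depth = V / A = 6.78 mm.

d ≈ 6.78 mm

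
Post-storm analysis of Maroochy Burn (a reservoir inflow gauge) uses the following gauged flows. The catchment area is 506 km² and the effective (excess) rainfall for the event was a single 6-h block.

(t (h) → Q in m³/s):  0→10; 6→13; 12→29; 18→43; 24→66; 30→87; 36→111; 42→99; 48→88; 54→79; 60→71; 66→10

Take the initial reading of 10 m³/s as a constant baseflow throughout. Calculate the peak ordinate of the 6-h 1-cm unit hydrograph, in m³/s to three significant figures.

U_p ≈ 40.4 m³/s

Direct runoff: 0.0, 3.0, 19.0, 33.0, 56.0, 77.0, 101.0, 89.0, 78.0, 69.0, 61.0, 0.0 m³/s; ΣQ_DR = 586.0 m³/s, peak = 101.0 m³/s.
Runoff depth d = ΣQ_DR·Δt / A = 586.0 × 21600 / (506 km²) = 25.02 mm.
The 1-cm UH is the DRH scaled by (10 mm)/d, so U_p = 101.0 × 10/25.02 = 40.4 m³/s.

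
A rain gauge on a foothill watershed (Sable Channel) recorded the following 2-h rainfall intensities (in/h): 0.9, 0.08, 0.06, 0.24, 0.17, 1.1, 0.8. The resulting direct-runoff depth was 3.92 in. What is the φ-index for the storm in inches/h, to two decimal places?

Only the 3 blocks with intensity above φ contribute runoff: 0.9, 1.1, 0.8 in/h.
Σ(I−φ)·Δt = d  ⇒  (0.9+1.1+0.8 − 3φ)·2 = 3.92
φ = (2.800 − 3.92/2) / 3 = 0.28 in/h.

φ ≈ 0.28 in/h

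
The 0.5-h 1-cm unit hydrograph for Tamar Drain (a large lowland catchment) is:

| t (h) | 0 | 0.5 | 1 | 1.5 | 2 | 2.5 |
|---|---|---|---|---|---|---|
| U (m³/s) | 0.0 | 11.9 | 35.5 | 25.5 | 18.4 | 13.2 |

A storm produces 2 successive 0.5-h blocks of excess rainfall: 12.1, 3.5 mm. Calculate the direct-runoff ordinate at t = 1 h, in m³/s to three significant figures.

By discrete convolution, Q_j = Σ (P_i / 10 mm) · U_{j−i}.
At t = 1 h (j=2): Q = (12.1/10)·35.5 + (3.5/10)·11.9 = 47.1 m³/s.

Q ≈ 47.1 m³/s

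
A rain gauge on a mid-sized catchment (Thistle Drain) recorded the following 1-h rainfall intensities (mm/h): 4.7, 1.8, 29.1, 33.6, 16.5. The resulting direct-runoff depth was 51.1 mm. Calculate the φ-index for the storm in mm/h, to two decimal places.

φ ≈ 9.37 mm/h

Only the 3 blocks with intensity above φ contribute runoff: 29.1, 33.6, 16.5 mm/h.
Σ(I−φ)·Δt = d  ⇒  (29.1+33.6+16.5 − 3φ)·1 = 51.1
φ = (79.20 − 51.1/1) / 3 = 9.37 mm/h.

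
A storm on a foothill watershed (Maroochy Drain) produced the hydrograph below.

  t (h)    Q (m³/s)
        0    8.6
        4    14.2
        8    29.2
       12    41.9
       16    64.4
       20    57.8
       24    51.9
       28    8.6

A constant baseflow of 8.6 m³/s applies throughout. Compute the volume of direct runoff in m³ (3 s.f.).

Direct-runoff ordinates (Q − Q_b): 0.0, 5.6, 20.6, 33.3, 55.8, 49.2, 43.3, 0.0 m³/s.
ΣQ_DR = 207.8 m³/s.
With Δt = 4 h = 14400 s, V = ΣQ_DR · Δt = 207.8 × 14400 = 2.99 × 10^6 m³.

V ≈ 2.99 × 10^6 m³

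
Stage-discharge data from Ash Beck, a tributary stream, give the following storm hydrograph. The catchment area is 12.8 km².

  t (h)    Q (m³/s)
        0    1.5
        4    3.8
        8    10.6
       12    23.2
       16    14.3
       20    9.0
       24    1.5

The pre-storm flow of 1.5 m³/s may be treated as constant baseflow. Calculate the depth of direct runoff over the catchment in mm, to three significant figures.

Direct runoff: 0.0, 2.3, 9.1, 21.7, 12.8, 7.5, 0.0 m³/s; ΣQ_DR = 53.40 m³/s.
V = ΣQ_DR · Δt = 53.40 × 14400 s = 7.690 × 10^5 m³.
Over A = 12.8 km², depth = V / A = 60.1 mm.

d ≈ 60.1 mm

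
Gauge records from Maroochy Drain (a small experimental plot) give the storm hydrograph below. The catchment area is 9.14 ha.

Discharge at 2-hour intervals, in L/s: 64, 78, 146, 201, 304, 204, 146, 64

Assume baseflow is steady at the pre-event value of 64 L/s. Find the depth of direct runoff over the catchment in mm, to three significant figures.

Direct runoff: 0.0, 14.0, 82.0, 137.0, 240.0, 140.0, 82.0, 0.0 L/s; ΣQ_DR = 695.0 L/s.
V = ΣQ_DR · Δt = 695.0 × 7200 s = 5.004 × 10^6 L.
Over A = 9.14 ha, depth = V / A = 54.7 mm.

d ≈ 54.7 mm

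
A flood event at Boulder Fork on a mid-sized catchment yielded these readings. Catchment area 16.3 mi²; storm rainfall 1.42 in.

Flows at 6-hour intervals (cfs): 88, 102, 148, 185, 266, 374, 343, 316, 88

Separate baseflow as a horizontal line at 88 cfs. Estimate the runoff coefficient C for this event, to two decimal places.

C ≈ 0.45

ΣQ_DR = 1118 cfs; V = ΣQ_DR·Δt = 2.415 × 10^7 ft³.
Runoff depth d = V / A = 0.6377 in.
C = d / P = 0.6377 / 1.42 = 0.45.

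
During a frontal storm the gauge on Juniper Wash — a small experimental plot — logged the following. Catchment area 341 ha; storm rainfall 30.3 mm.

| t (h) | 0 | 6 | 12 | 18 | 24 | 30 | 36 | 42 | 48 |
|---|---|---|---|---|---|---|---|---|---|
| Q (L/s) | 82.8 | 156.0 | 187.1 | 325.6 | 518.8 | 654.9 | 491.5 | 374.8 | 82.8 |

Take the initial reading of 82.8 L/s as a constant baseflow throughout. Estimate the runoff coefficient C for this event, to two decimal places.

C ≈ 0.45

ΣQ_DR = 2129 L/s; V = ΣQ_DR·Δt = 4.599 × 10^7 L.
Runoff depth d = V / A = 13.49 mm.
C = d / P = 13.49 / 30.3 = 0.45.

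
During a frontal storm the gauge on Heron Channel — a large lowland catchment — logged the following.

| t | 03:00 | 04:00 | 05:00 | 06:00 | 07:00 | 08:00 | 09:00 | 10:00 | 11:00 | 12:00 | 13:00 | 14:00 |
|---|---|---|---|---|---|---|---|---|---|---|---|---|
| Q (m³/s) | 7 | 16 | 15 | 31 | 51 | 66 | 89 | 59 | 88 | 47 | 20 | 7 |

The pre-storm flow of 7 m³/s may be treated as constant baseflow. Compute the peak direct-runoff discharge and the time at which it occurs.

Subtracting baseflow gives direct-runoff ordinates: 0.0, 9.0, 8.0, 24.0, 44.0, 59.0, 82.0, 52.0, 81.0, 40.0, 13.0, 0.0 m³/s.
The maximum is 82.0 m³/s, occurring at the reading for t = 09:00.

Q_p = 82.0 m³/s at t = 09:00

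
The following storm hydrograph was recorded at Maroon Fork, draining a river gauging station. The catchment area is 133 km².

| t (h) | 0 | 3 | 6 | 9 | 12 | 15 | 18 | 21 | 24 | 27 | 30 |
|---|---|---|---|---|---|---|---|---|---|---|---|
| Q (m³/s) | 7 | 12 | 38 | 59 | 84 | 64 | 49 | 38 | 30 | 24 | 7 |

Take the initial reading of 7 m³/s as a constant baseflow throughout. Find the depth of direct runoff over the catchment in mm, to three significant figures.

Direct runoff: 0.0, 5.0, 31.0, 52.0, 77.0, 57.0, 42.0, 31.0, 23.0, 17.0, 0.0 m³/s; ΣQ_DR = 335.0 m³/s.
V = ΣQ_DR · Δt = 335.0 × 10800 s = 3.618 × 10^6 m³.
Over A = 133 km², depth = V / A = 27.2 mm.

d ≈ 27.2 mm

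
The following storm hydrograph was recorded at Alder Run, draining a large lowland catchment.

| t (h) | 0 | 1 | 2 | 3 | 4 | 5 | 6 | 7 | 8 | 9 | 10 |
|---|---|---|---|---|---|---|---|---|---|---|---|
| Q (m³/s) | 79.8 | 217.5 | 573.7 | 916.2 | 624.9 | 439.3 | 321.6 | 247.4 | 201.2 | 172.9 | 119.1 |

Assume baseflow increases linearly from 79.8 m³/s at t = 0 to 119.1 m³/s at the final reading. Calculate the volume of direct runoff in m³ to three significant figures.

Direct-runoff ordinates (Q − Q_b): 0.00, 133.77, 486.04, 824.61, 529.38, 339.85, 218.22, 140.09, 89.96, 57.73, 0.00 m³/s.
ΣQ_DR = 2820 m³/s.
With Δt = 1 h = 3600 s, V = ΣQ_DR · Δt = 2820 × 3600 = 1.02 × 10^7 m³.

V ≈ 1.02 × 10^7 m³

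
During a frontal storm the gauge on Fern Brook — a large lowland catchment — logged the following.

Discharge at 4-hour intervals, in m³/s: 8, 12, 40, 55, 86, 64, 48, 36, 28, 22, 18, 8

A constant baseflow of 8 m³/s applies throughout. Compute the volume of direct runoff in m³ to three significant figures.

V ≈ 4.74 × 10^6 m³

Direct-runoff ordinates (Q − Q_b): 0.0, 4.0, 32.0, 47.0, 78.0, 56.0, 40.0, 28.0, 20.0, 14.0, 10.0, 0.0 m³/s.
ΣQ_DR = 329.0 m³/s.
With Δt = 4 h = 14400 s, V = ΣQ_DR · Δt = 329.0 × 14400 = 4.74 × 10^6 m³.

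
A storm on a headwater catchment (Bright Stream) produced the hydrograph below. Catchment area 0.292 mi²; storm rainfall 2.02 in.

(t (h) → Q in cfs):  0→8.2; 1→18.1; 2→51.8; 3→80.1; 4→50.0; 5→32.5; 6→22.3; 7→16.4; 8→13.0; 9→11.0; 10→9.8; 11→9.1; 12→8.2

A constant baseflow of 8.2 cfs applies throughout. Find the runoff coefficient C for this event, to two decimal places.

C ≈ 0.59

ΣQ_DR = 223.9 cfs; V = ΣQ_DR·Δt = 8.060 × 10^5 ft³.
Runoff depth d = V / A = 1.188 in.
C = d / P = 1.188 / 2.02 = 0.59.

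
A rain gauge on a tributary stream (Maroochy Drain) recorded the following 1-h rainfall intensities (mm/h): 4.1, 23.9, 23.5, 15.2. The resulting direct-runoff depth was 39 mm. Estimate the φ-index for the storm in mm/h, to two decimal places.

φ ≈ 7.87 mm/h

Only the 3 blocks with intensity above φ contribute runoff: 23.9, 23.5, 15.2 mm/h.
Σ(I−φ)·Δt = d  ⇒  (23.9+23.5+15.2 − 3φ)·1 = 39
φ = (62.60 − 39/1) / 3 = 7.87 mm/h.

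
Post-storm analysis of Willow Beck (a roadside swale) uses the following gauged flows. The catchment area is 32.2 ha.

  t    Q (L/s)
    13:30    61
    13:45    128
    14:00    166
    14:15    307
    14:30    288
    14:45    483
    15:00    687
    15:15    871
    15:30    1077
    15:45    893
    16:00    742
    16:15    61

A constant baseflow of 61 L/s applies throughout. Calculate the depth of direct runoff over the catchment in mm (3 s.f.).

Direct runoff: 0.0, 67.0, 105.0, 246.0, 227.0, 422.0, 626.0, 810.0, 1016.0, 832.0, 681.0, 0.0 L/s; ΣQ_DR = 5032 L/s.
V = ΣQ_DR · Δt = 5032 × 900 s = 4.529 × 10^6 L.
Over A = 32.2 ha, depth = V / A = 14.1 mm.

d ≈ 14.1 mm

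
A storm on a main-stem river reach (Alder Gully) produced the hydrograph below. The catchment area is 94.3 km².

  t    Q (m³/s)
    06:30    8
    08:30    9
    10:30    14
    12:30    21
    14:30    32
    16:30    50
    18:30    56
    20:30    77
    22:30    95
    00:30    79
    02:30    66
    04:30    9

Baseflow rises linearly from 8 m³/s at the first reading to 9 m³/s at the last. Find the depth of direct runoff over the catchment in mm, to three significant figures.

Direct runoff: 0.00, 0.91, 5.82, 12.73, 23.64, 41.55, 47.45, 68.36, 86.27, 70.18, 57.09, 0.00 m³/s; ΣQ_DR = 414.0 m³/s.
V = ΣQ_DR · Δt = 414.0 × 7200 s = 2.981 × 10^6 m³.
Over A = 94.3 km², depth = V / A = 31.6 mm.

d ≈ 31.6 mm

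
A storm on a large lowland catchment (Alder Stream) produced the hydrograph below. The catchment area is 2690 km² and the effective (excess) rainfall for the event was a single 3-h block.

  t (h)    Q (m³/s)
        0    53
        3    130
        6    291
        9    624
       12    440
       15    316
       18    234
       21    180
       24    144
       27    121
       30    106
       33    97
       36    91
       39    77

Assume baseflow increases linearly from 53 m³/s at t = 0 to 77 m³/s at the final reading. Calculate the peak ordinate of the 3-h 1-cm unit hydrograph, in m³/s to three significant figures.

U_p ≈ 706 m³/s

Direct runoff: 0.00, 75.15, 234.31, 565.46, 379.62, 253.77, 169.92, 114.08, 76.23, 51.38, 34.54, 23.69, 15.85, 0.00 m³/s; ΣQ_DR = 1994 m³/s, peak = 565.46 m³/s.
Runoff depth d = ΣQ_DR·Δt / A = 1994 × 10800 / (2690 km²) = 8.006 mm.
The 1-cm UH is the DRH scaled by (10 mm)/d, so U_p = 565.46 × 10/8.006 = 706 m³/s.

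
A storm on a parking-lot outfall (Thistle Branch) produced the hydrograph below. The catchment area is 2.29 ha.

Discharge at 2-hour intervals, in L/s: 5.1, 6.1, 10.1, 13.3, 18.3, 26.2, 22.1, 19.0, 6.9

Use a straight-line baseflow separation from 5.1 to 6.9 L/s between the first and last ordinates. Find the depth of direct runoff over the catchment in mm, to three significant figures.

Direct runoff: 0.00, 0.78, 4.55, 7.53, 12.30, 19.98, 15.65, 12.32, 0.00 L/s; ΣQ_DR = 73.10 L/s.
V = ΣQ_DR · Δt = 73.10 × 7200 s = 5.263 × 10^5 L.
Over A = 2.29 ha, depth = V / A = 23.0 mm.

d ≈ 23.0 mm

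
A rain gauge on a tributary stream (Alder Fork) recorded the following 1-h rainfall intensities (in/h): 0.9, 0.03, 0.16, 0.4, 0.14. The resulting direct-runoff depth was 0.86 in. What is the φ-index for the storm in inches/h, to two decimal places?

Only the 2 blocks with intensity above φ contribute runoff: 0.9, 0.4 in/h.
Σ(I−φ)·Δt = d  ⇒  (0.9+0.4 − 2φ)·1 = 0.86
φ = (1.300 − 0.86/1) / 2 = 0.22 in/h.

φ ≈ 0.22 in/h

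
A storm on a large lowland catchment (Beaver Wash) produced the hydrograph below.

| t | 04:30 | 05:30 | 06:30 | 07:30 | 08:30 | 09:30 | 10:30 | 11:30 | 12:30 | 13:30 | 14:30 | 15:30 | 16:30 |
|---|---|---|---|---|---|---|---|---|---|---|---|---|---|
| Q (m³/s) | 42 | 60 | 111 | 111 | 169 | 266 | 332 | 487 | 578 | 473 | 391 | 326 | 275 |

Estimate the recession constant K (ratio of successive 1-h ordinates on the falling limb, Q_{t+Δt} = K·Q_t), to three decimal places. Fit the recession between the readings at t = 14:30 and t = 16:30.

Using the recession-limb readings at t = 14:30 and t = 16:30: Q falls from 391 to 275 m³/s over 2 intervals.
K = (Q₂/Q₁)^(1/2) = (275/391)^(1/2) = 0.839.

K ≈ 0.839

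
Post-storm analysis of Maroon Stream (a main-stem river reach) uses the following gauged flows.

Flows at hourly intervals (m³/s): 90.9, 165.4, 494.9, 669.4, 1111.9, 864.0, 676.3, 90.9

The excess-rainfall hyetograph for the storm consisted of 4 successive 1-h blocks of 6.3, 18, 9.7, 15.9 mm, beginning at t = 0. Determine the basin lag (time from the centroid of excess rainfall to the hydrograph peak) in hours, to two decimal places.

Centroid of excess rainfall: t_c = Σ P_i·t̄_i / ΣP_i = 2.2054 h (block centres at 0.5, 1.5, 2.5, 3.5 h).
Hydrograph peak occurs at t = 4 h, so basin lag t_L = 4 − 2.2054 = 1.79 h.

t_L ≈ 1.79 h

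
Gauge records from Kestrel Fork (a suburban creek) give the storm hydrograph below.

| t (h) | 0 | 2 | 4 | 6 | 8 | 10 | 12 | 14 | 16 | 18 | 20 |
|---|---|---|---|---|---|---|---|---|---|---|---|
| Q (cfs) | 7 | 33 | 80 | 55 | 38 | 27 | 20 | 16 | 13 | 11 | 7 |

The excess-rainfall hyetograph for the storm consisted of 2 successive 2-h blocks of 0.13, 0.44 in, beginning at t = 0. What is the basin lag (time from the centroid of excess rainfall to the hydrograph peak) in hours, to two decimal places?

Centroid of excess rainfall: t_c = Σ P_i·t̄_i / ΣP_i = 2.5439 h (block centres at 1, 3 h).
Hydrograph peak occurs at t = 4 h, so basin lag t_L = 4 − 2.5439 = 1.46 h.

t_L ≈ 1.46 h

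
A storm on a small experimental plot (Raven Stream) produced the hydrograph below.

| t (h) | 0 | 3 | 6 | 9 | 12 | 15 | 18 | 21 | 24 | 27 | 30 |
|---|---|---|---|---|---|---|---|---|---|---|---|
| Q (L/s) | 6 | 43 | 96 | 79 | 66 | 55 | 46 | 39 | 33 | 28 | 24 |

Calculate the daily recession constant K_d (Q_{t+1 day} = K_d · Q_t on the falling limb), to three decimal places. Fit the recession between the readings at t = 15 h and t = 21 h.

Between t = 15 h and t = 21 h the flow falls from 55 to 39 L/s over 2×3 h = 6 h.
Per-interval ratio K = (39/55)^(1/2) = 0.8421; K_d = K^(24/3) = 0.253.

K_d ≈ 0.253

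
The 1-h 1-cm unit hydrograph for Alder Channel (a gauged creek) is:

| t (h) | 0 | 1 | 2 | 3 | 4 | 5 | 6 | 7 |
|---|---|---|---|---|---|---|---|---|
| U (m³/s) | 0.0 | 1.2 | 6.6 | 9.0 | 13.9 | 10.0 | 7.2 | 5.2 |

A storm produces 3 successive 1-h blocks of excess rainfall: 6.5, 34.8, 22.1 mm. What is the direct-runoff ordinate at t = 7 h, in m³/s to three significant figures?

By discrete convolution, Q_j = Σ (P_i / 10 mm) · U_{j−i}.
At t = 7 h (j=7): Q = (6.5/10)·5.2 + (34.8/10)·7.2 + (22.1/10)·10.0 = 50.5 m³/s.

Q ≈ 50.5 m³/s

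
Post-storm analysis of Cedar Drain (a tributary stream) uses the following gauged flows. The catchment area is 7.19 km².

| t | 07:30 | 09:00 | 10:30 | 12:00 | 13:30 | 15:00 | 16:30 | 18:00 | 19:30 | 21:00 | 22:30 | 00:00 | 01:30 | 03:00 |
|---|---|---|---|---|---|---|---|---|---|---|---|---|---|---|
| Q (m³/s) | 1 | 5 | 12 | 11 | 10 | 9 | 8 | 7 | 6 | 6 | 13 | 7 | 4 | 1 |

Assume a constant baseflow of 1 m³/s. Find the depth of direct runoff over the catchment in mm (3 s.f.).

d ≈ 64.6 mm

Direct runoff: 0.0, 4.0, 11.0, 10.0, 9.0, 8.0, 7.0, 6.0, 5.0, 5.0, 12.0, 6.0, 3.0, 0.0 m³/s; ΣQ_DR = 86.00 m³/s.
V = ΣQ_DR · Δt = 86.00 × 5400 s = 4.644 × 10^5 m³.
Over A = 7.19 km², depth = V / A = 64.6 mm.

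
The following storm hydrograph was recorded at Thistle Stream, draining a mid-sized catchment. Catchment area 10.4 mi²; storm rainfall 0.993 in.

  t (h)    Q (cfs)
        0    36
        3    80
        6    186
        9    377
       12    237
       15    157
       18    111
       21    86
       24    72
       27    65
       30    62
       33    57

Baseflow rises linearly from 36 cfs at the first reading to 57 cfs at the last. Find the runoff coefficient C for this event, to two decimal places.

C ≈ 0.44

ΣQ_DR = 968.0 cfs; V = ΣQ_DR·Δt = 1.045 × 10^7 ft³.
Runoff depth d = V / A = 0.4327 in.
C = d / P = 0.4327 / 0.993 = 0.44.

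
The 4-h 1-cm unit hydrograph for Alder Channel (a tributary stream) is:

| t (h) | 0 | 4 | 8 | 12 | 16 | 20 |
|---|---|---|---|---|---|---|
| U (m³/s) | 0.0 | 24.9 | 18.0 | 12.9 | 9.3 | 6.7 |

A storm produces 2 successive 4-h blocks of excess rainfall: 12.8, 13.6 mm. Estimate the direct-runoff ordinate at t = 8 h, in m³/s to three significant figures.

By discrete convolution, Q_j = Σ (P_i / 10 mm) · U_{j−i}.
At t = 8 h (j=2): Q = (12.8/10)·18.0 + (13.6/10)·24.9 = 56.9 m³/s.

Q ≈ 56.9 m³/s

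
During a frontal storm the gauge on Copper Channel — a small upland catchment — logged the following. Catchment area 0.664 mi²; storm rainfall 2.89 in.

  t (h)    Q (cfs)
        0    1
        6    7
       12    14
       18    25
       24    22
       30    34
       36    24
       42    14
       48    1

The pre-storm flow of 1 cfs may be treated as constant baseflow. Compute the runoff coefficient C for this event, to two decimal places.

C ≈ 0.64

ΣQ_DR = 133.0 cfs; V = ΣQ_DR·Δt = 2.873 × 10^6 ft³.
Runoff depth d = V / A = 1.862 in.
C = d / P = 1.862 / 2.89 = 0.64.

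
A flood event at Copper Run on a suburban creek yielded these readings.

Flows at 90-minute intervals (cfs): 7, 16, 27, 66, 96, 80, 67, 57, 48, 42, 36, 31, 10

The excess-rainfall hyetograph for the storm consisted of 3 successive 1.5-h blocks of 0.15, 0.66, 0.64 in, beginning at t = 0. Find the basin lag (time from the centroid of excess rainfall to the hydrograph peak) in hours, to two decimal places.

t_L ≈ 3.24 h

Centroid of excess rainfall: t_c = Σ P_i·t̄_i / ΣP_i = 2.7569 h (block centres at 0.75, 2.25, 3.75 h).
Hydrograph peak occurs at t = 6 h, so basin lag t_L = 6 − 2.7569 = 3.24 h.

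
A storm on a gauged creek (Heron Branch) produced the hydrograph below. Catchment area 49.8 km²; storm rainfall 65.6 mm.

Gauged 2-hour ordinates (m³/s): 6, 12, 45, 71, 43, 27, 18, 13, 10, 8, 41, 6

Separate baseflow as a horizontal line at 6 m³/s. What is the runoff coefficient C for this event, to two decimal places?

C ≈ 0.50

ΣQ_DR = 228.0 m³/s; V = ΣQ_DR·Δt = 1.642 × 10^6 m³.
Runoff depth d = V / A = 32.96 mm.
C = d / P = 32.96 / 65.6 = 0.50.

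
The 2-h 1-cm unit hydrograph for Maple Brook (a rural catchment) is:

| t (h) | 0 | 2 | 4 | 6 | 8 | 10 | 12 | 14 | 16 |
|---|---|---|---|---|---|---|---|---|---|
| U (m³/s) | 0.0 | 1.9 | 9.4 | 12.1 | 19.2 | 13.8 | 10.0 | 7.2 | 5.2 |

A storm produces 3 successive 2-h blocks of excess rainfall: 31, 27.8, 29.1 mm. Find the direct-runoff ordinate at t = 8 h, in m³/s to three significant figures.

By discrete convolution, Q_j = Σ (P_i / 10 mm) · U_{j−i}.
At t = 8 h (j=4): Q = (31/10)·19.2 + (27.8/10)·12.1 + (29.1/10)·9.4 = 121 m³/s.

Q ≈ 121 m³/s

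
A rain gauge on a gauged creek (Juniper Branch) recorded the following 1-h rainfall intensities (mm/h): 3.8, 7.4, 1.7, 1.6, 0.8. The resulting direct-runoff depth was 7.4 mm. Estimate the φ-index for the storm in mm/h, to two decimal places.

φ ≈ 1.90 mm/h

Only the 2 blocks with intensity above φ contribute runoff: 3.8, 7.4 mm/h.
Σ(I−φ)·Δt = d  ⇒  (3.8+7.4 − 2φ)·1 = 7.4
φ = (11.20 − 7.4/1) / 2 = 1.90 mm/h.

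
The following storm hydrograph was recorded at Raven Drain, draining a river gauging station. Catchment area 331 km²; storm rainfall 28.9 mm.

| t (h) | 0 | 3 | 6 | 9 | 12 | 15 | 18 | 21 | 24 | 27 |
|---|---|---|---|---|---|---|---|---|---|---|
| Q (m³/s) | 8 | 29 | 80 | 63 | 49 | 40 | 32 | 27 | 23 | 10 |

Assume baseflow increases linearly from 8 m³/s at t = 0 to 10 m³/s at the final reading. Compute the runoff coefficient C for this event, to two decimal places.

ΣQ_DR = 271.0 m³/s; V = ΣQ_DR·Δt = 2.927 × 10^6 m³.
Runoff depth d = V / A = 8.842 mm.
C = d / P = 8.842 / 28.9 = 0.31.

C ≈ 0.31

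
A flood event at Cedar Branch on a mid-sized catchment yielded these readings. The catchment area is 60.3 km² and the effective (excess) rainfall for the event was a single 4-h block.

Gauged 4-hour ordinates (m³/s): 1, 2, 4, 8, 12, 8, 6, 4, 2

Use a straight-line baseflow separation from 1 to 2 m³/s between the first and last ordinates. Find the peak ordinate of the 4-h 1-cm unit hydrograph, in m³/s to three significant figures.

U_p ≈ 13.1 m³/s

Direct runoff: 0.00, 0.88, 2.75, 6.62, 10.50, 6.38, 4.25, 2.12, 0.00 m³/s; ΣQ_DR = 33.50 m³/s, peak = 10.50 m³/s.
Runoff depth d = ΣQ_DR·Δt / A = 33.50 × 14400 / (60.3 km²) = 8.000 mm.
The 1-cm UH is the DRH scaled by (10 mm)/d, so U_p = 10.50 × 10/8.000 = 13.1 m³/s.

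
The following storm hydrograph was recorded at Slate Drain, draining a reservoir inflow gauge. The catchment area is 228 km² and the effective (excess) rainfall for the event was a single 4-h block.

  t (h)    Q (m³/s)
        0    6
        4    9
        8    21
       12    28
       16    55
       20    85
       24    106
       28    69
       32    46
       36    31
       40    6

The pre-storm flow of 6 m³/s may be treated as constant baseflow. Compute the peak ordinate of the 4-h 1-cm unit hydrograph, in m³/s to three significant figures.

Direct runoff: 0.0, 3.0, 15.0, 22.0, 49.0, 79.0, 100.0, 63.0, 40.0, 25.0, 0.0 m³/s; ΣQ_DR = 396.0 m³/s, peak = 100.0 m³/s.
Runoff depth d = ΣQ_DR·Δt / A = 396.0 × 14400 / (228 km²) = 25.01 mm.
The 1-cm UH is the DRH scaled by (10 mm)/d, so U_p = 100.0 × 10/25.01 = 40.0 m³/s.

U_p ≈ 40.0 m³/s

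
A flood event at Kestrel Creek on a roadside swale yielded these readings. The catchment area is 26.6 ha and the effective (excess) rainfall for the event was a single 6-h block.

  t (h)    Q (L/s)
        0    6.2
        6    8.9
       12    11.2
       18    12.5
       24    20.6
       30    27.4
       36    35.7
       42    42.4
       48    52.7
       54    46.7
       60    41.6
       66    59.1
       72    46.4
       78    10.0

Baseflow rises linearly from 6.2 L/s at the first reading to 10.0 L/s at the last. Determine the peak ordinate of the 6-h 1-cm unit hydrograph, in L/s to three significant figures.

U_p ≈ 19.9 L/s

Direct runoff: 0.00, 2.41, 4.42, 5.42, 13.23, 19.74, 27.75, 34.15, 44.16, 37.87, 32.48, 49.68, 36.69, 0.00 L/s; ΣQ_DR = 308.0 L/s, peak = 49.68 L/s.
Runoff depth d = ΣQ_DR·Δt / A = 308.0 × 21600 / (26.6 ha) = 25.01 mm.
The 1-cm UH is the DRH scaled by (10 mm)/d, so U_p = 49.68 × 10/25.01 = 19.9 L/s.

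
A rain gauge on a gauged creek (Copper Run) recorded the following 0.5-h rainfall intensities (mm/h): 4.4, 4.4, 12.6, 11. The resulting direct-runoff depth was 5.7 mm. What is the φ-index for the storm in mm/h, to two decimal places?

φ ≈ 6.10 mm/h

Only the 2 blocks with intensity above φ contribute runoff: 12.6, 11 mm/h.
Σ(I−φ)·Δt = d  ⇒  (12.6+11 − 2φ)·0.5 = 5.7
φ = (23.60 − 5.7/0.5) / 2 = 6.10 mm/h.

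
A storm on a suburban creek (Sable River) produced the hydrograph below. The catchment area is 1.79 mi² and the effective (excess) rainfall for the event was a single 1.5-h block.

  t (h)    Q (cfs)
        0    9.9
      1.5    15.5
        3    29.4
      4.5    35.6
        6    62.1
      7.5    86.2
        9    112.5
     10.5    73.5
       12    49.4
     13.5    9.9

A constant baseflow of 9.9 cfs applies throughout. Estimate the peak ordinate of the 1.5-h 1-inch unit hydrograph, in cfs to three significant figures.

Direct runoff: 0.0, 5.6, 19.5, 25.7, 52.2, 76.3, 102.6, 63.6, 39.5, 0.0 cfs; ΣQ_DR = 385.0 cfs, peak = 102.6 cfs.
Runoff depth d = ΣQ_DR·Δt / A = 385.0 × 5400 / (1.79 mi²) = 0.4999 in.
The 1-inch UH is the DRH scaled by (1 in)/d, so U_p = 102.6 × 1/0.4999 = 205 cfs.

U_p ≈ 205 cfs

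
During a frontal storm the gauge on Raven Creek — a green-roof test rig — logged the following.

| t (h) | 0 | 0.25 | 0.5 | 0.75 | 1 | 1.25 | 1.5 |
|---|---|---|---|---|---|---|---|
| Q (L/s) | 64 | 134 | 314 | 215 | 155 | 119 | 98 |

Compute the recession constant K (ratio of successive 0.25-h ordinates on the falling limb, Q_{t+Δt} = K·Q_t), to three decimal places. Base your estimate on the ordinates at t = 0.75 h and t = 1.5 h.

K ≈ 0.770

Using the recession-limb readings at t = 0.75 h and t = 1.5 h: Q falls from 215 to 98 L/s over 3 intervals.
K = (Q₂/Q₁)^(1/3) = (98/215)^(1/3) = 0.770.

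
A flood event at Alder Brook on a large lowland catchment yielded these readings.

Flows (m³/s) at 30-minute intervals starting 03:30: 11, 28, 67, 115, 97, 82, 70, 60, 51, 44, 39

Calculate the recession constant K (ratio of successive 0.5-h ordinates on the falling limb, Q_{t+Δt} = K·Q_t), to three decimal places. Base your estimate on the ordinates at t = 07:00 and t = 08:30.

Using the recession-limb readings at t = 07:00 and t = 08:30: Q falls from 60 to 39 m³/s over 3 intervals.
K = (Q₂/Q₁)^(1/3) = (39/60)^(1/3) = 0.866.

K ≈ 0.866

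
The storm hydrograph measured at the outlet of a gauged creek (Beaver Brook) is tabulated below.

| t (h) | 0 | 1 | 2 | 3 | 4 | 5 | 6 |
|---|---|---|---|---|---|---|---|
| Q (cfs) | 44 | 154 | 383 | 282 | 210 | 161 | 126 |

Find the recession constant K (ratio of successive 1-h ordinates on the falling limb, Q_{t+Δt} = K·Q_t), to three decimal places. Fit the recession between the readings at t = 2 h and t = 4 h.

Using the recession-limb readings at t = 2 h and t = 4 h: Q falls from 383 to 210 cfs over 2 intervals.
K = (Q₂/Q₁)^(1/2) = (210/383)^(1/2) = 0.740.

K ≈ 0.740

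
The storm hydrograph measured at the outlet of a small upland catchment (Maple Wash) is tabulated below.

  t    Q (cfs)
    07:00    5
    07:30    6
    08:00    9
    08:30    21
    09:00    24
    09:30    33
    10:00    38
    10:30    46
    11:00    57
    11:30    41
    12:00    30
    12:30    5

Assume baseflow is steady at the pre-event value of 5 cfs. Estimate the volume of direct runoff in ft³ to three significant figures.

Direct-runoff ordinates (Q − Q_b): 0.0, 1.0, 4.0, 16.0, 19.0, 28.0, 33.0, 41.0, 52.0, 36.0, 25.0, 0.0 cfs.
ΣQ_DR = 255.0 cfs.
With Δt = 0.5 h = 1800 s, V = ΣQ_DR · Δt = 255.0 × 1800 = 4.59 × 10^5 ft³.

V ≈ 4.59 × 10^5 ft³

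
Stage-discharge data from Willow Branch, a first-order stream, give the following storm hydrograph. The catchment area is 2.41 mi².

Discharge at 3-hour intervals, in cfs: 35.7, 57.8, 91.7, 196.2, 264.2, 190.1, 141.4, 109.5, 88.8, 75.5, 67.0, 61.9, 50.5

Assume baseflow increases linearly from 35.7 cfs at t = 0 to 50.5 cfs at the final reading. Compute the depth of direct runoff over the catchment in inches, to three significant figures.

Direct runoff: 0.00, 20.87, 53.53, 156.80, 223.57, 148.23, 98.30, 65.17, 43.23, 28.70, 18.97, 12.63, 0.00 cfs; ΣQ_DR = 870.0 cfs.
V = ΣQ_DR · Δt = 870.0 × 10800 s = 9.396 × 10^6 ft³.
Over A = 2.41 mi², depth = V / A = 1.68 in.

d ≈ 1.68 in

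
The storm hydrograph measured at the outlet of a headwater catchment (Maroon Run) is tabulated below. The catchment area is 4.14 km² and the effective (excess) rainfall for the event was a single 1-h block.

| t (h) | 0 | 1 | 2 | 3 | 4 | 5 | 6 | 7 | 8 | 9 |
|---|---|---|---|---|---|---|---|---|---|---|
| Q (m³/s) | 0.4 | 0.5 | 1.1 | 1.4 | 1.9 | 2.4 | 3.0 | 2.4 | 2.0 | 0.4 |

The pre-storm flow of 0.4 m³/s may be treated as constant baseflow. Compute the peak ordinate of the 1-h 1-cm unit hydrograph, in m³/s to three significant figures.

U_p ≈ 2.60 m³/s

Direct runoff: 0.0, 0.1, 0.7, 1.0, 1.5, 2.0, 2.6, 2.0, 1.6, 0.0 m³/s; ΣQ_DR = 11.50 m³/s, peak = 2.6 m³/s.
Runoff depth d = ΣQ_DR·Δt / A = 11.50 × 3600 / (4.14 km²) = 10.00 mm.
The 1-cm UH is the DRH scaled by (10 mm)/d, so U_p = 2.6 × 10/10.00 = 2.60 m³/s.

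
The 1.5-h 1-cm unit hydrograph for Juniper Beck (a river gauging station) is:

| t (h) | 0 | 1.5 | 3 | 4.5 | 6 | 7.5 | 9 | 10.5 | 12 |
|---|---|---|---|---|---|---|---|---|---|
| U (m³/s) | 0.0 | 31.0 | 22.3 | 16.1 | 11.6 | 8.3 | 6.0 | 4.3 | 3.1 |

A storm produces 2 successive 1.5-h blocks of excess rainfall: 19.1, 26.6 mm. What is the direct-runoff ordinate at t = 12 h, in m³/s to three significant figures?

Q ≈ 17.4 m³/s

By discrete convolution, Q_j = Σ (P_i / 10 mm) · U_{j−i}.
At t = 12 h (j=8): Q = (19.1/10)·3.1 + (26.6/10)·4.3 = 17.4 m³/s.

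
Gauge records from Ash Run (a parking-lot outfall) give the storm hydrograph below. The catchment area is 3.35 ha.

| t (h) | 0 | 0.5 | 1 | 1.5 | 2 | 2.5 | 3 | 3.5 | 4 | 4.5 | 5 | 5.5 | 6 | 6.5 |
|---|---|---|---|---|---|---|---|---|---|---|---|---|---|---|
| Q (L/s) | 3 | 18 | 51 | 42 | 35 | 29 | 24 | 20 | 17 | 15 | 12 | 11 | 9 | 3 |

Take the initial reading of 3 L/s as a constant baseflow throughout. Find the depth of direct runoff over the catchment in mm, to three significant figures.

Direct runoff: 0.0, 15.0, 48.0, 39.0, 32.0, 26.0, 21.0, 17.0, 14.0, 12.0, 9.0, 8.0, 6.0, 0.0 L/s; ΣQ_DR = 247.0 L/s.
V = ΣQ_DR · Δt = 247.0 × 1800 s = 4.446 × 10^5 L.
Over A = 3.35 ha, depth = V / A = 13.3 mm.

d ≈ 13.3 mm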